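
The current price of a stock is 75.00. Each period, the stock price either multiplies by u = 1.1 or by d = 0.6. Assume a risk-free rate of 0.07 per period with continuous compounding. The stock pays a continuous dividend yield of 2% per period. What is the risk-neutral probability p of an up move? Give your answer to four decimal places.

Per-period risk-free factor R = e^0.07 = 1.0725; dividend-adjusted growth = e^(0.07−0.02) = 1.0513.
Risk-neutral probability p = (1.0513 − 0.6)/(1.1 − 0.6) = 0.4513/0.5000 = 0.9025

p = 0.9025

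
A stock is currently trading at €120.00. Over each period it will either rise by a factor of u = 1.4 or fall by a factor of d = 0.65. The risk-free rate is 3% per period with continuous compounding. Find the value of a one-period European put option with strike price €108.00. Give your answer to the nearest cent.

€14.34

Risk-neutral probability p = (e^0.03 − 0.65)/(1.4 − 0.65) = 0.3805/0.7500 = 0.5073
Terminal stock prices: S_u = 168, S_d = 78
Terminal payoffs (K − S): max(-60, 0) = 0, max(30, 0) = 30
Node 0 (S = 120): V_0 = e^(−0.03)·[0.5073·0.0000 + 0.4927·30.0000] = 14.3449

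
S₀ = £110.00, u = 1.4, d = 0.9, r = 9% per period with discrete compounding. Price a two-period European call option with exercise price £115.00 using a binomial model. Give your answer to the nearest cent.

£21.59

Risk-neutral probability p = (1 + 0.09 − 0.9)/(1.4 − 0.9) = 0.1900/0.5000 = 0.3800
Terminal stock prices: S_uu = 215.6, S_ud = 138.6, S_dd = 89.1
Terminal payoffs (S − K): max(100.6, 0) = 100.6, max(23.6, 0) = 23.6, max(-25.9, 0) = 0
Node u (S = 154): V_u = 1/1.09·[0.3800·100.6000 + 0.6200·23.6000] = 48.4954
Node d (S = 99): V_d = 1/1.09·[0.3800·23.6000 + 0.6200·0.0000] = 8.2275
Node 0 (S = 110): V_0 = 1/1.09·[0.3800·48.4954 + 0.6200·8.2275] = 21.5865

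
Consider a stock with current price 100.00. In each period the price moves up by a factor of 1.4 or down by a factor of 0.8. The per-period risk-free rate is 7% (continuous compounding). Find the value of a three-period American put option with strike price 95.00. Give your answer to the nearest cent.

Risk-neutral probability p = (e^0.07 − 0.8)/(1.4 − 0.8) = 0.2725/0.6000 = 0.4542
Terminal stock prices: S_uuu = 274.4, S_uud = 156.8, S_udd = 89.6, S_ddd = 51.2
Terminal payoffs (K − S): max(-179.4, 0) = 0, max(-61.8, 0) = 0, max(5.4, 0) = 5.4, max(43.8, 0) = 43.8
Node uu (S = 196): continuation = e^(−0.07)·[0.4542·0.0000 + 0.5458·0.0000] = 0.0000; exercise value = 0.0000 ≤ continuation, so V_uu = 0.0000
Node ud (S = 112): continuation = e^(−0.07)·[0.4542·0.0000 + 0.5458·5.4000] = 2.7482; exercise value = 0.0000 ≤ continuation, so V_ud = 2.7482
Node dd (S = 64): continuation = e^(−0.07)·[0.4542·5.4000 + 0.5458·43.8000] = 24.5774; exercise value = 31.0000 > continuation, so V_dd = 31.0000 (exercise)
Node u (S = 140): continuation = e^(−0.07)·[0.4542·0.0000 + 0.5458·2.7482] = 1.3986; exercise value = 0.0000 ≤ continuation, so V_u = 1.3986
Node d (S = 80): continuation = e^(−0.07)·[0.4542·2.7482 + 0.5458·31.0000] = 16.9403; exercise value = 15.0000 ≤ continuation, so V_d = 16.9403
Node 0 (S = 100): continuation = e^(−0.07)·[0.4542·1.3986 + 0.5458·16.9403] = 9.2135; exercise value = 0.0000 ≤ continuation, so V_0 = 9.2135

9.21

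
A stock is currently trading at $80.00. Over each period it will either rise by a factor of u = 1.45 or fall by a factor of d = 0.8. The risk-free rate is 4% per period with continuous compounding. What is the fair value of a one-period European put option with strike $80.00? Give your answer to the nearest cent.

Risk-neutral probability p = (e^0.04 − 0.8)/(1.45 − 0.8) = 0.2408/0.6500 = 0.3705
Terminal stock prices: S_u = 116, S_d = 64
Terminal payoffs (K − S): max(-36, 0) = 0, max(16, 0) = 16
Node 0 (S = 80): V_0 = e^(−0.04)·[0.3705·0.0000 + 0.6295·16.0000] = 9.6774

$9.68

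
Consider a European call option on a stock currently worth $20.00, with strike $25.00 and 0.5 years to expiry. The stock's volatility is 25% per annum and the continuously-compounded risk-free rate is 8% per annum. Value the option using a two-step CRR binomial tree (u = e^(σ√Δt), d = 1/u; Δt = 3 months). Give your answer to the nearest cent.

$0.20

CRR parameters: u = e^(σ√Δt) = e^(0.25·√0.25) = 1.1331, d = 1/u = 0.8825
Per-period rate: rΔt = 0.08·0.25 = 0.02, so R = e^0.02 = 1.0202
Risk-neutral probability p = (e^0.02 − 0.8825)/(1.1331 − 0.8825) = 0.1377/0.2507 = 0.5494
Terminal stock prices: S_uu = 25.68, S_ud = 20, S_dd = 15.58
Terminal payoffs (S − K): max(0.6805, 0) = 0.6805, max(-5, 0) = 0, max(-9.424, 0) = 0
Node u (S = 22.66): V_u = e^(−0.02)·[0.5494·0.6805 + 0.4506·0.0000] = 0.3665
Node d (S = 17.65): V_d = e^(−0.02)·[0.5494·0.0000 + 0.4506·0.0000] = 0.0000
Node 0 (S = 20): V_0 = e^(−0.02)·[0.5494·0.3665 + 0.4506·0.0000] = 0.1973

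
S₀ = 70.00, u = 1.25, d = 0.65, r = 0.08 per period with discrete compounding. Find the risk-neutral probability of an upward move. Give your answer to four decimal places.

p = 0.7167

Risk-neutral probability p = (1 + 0.08 − 0.65)/(1.25 − 0.65) = 0.4300/0.6000 = 0.7167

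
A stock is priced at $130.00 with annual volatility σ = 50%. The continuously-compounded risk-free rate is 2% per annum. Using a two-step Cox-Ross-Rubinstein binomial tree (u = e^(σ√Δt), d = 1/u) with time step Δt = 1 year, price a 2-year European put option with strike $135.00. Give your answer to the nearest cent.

CRR parameters: u = e^(σ√Δt) = e^(0.5·√1) = 1.6487, d = 1/u = 0.6065
Per-period rate: rΔt = 0.02·1 = 0.02, so R = e^0.02 = 1.0202
Risk-neutral probability p = (e^0.02 − 0.6065)/(1.6487 − 0.6065) = 0.4137/1.0422 = 0.3969
Terminal stock prices: S_uu = 353.4, S_ud = 130, S_dd = 47.82
Terminal payoffs (K − S): max(-218.4, 0) = 0, max(5, 0) = 5, max(87.18, 0) = 87.18
Node u (S = 214.3): V_u = e^(−0.02)·[0.3969·0.0000 + 0.6031·5.0000] = 2.9557
Node d (S = 78.85): V_d = e^(−0.02)·[0.3969·5.0000 + 0.6031·87.1757] = 53.4778
Node 0 (S = 130): V_0 = e^(−0.02)·[0.3969·2.9557 + 0.6031·53.4778] = 32.7625

$32.76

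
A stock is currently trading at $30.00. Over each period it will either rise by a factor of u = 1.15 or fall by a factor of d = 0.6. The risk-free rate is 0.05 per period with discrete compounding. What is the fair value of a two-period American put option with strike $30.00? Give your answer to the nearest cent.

$3.33

Risk-neutral probability p = (1 + 0.05 − 0.6)/(1.15 − 0.6) = 0.4500/0.5500 = 0.8182
Terminal stock prices: S_uu = 39.67, S_ud = 20.7, S_dd = 10.8
Terminal payoffs (K − S): max(-9.675, 0) = 0, max(9.3, 0) = 9.3, max(19.2, 0) = 19.2
Node u (S = 34.5): continuation = 1/1.05·[0.8182·0.0000 + 0.1818·9.3000] = 1.6104; exercise value = 0.0000 ≤ continuation, so V_u = 1.6104
Node d (S = 18): continuation = 1/1.05·[0.8182·9.3000 + 0.1818·19.2000] = 10.5714; exercise value = 12.0000 > continuation, so V_d = 12.0000 (exercise)
Node 0 (S = 30): continuation = 1/1.05·[0.8182·1.6104 + 0.1818·12.0000] = 3.3328; exercise value = 0.0000 ≤ continuation, so V_0 = 3.3328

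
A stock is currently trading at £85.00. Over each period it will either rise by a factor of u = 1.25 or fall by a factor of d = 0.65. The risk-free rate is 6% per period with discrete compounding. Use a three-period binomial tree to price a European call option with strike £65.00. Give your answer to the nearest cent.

Risk-neutral probability p = (1 + 0.06 − 0.65)/(1.25 − 0.65) = 0.4100/0.6000 = 0.6833
Terminal stock prices: S_uuu = 166, S_uud = 86.33, S_udd = 44.89, S_ddd = 23.34
Terminal payoffs (S − K): max(101, 0) = 101, max(21.33, 0) = 21.33, max(-20.11, 0) = 0, max(-41.66, 0) = 0
Node uu (S = 132.8): V_uu = 1/1.06·[0.6833·101.0156 + 0.3167·21.3281] = 71.4917
Node ud (S = 69.06): V_ud = 1/1.06·[0.6833·21.3281 + 0.3167·0.0000] = 13.7493
Node dd (S = 35.91): V_dd = 1/1.06·[0.6833·0.0000 + 0.3167·0.0000] = 0.0000
Node u (S = 106.2): V_u = 1/1.06·[0.6833·71.4917 + 0.3167·13.7493] = 50.1949
Node d (S = 55.25): V_d = 1/1.06·[0.6833·13.7493 + 0.3167·0.0000] = 8.8635
Node 0 (S = 85): V_0 = 1/1.06·[0.6833·50.1949 + 0.3167·8.8635] = 35.0063

£35.01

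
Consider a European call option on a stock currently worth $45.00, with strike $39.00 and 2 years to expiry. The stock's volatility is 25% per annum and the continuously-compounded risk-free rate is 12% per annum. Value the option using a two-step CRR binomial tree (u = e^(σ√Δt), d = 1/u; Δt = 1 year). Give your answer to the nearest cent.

CRR parameters: u = e^(σ√Δt) = e^(0.25·√1) = 1.2840, d = 1/u = 0.7788
Per-period rate: rΔt = 0.12·1 = 0.12, so R = e^0.12 = 1.1275
Risk-neutral probability p = (e^0.12 − 0.7788)/(1.2840 − 0.7788) = 0.3487/0.5052 = 0.6902
Terminal stock prices: S_uu = 74.19, S_ud = 45, S_dd = 27.29
Terminal payoffs (S − K): max(35.19, 0) = 35.19, max(6, 0) = 6, max(-11.71, 0) = 0
Node u (S = 57.78): V_u = e^(−0.12)·[0.6902·35.1925 + 0.3098·6.0000] = 23.1912
Node d (S = 35.05): V_d = e^(−0.12)·[0.6902·6.0000 + 0.3098·0.0000] = 3.6728
Node 0 (S = 45): V_0 = e^(−0.12)·[0.6902·23.1912 + 0.3098·3.6728] = 15.2054

$15.21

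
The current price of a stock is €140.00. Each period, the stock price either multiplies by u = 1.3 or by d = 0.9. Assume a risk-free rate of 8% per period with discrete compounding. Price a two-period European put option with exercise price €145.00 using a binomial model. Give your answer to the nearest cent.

€8.20

Risk-neutral probability p = (1 + 0.08 − 0.9)/(1.3 − 0.9) = 0.1800/0.4000 = 0.4500
Terminal stock prices: S_uu = 236.6, S_ud = 163.8, S_dd = 113.4
Terminal payoffs (K − S): max(-91.6, 0) = 0, max(-18.8, 0) = 0, max(31.6, 0) = 31.6
Node u (S = 182): V_u = 1/1.08·[0.4500·0.0000 + 0.5500·0.0000] = 0.0000
Node d (S = 126): V_d = 1/1.08·[0.4500·0.0000 + 0.5500·31.6000] = 16.0926
Node 0 (S = 140): V_0 = 1/1.08·[0.4500·0.0000 + 0.5500·16.0926] = 8.1953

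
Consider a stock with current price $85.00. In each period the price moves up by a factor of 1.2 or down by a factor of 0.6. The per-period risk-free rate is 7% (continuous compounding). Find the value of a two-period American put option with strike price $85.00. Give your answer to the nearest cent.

$10.20

Risk-neutral probability p = (e^0.07 − 0.6)/(1.2 − 0.6) = 0.4725/0.6000 = 0.7875
Terminal stock prices: S_uu = 122.4, S_ud = 61.2, S_dd = 30.6
Terminal payoffs (K − S): max(-37.4, 0) = 0, max(23.8, 0) = 23.8, max(54.4, 0) = 54.4
Node u (S = 102): continuation = e^(−0.07)·[0.7875·0.0000 + 0.2125·23.8000] = 4.7153; exercise value = 0.0000 ≤ continuation, so V_u = 4.7153
Node d (S = 51): continuation = e^(−0.07)·[0.7875·23.8000 + 0.2125·54.4000] = 28.2535; exercise value = 34.0000 > continuation, so V_d = 34.0000 (exercise)
Node 0 (S = 85): continuation = e^(−0.07)·[0.7875·4.7153 + 0.2125·34.0000] = 10.1984; exercise value = 0.0000 ≤ continuation, so V_0 = 10.1984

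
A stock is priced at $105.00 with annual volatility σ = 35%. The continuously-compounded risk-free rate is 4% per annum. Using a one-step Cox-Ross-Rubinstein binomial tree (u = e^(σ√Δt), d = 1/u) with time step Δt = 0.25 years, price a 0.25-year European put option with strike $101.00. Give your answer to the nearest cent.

$6.56

CRR parameters: u = e^(σ√Δt) = e^(0.35·√0.25) = 1.1912, d = 1/u = 0.8395
Per-period rate: rΔt = 0.04·0.25 = 0.01, so R = e^0.01 = 1.0101
Risk-neutral probability p = (e^0.01 − 0.8395)/(1.1912 − 0.8395) = 0.1706/0.3518 = 0.4849
Terminal stock prices: S_u = 125.1, S_d = 88.14
Terminal payoffs (K − S): max(-24.08, 0) = 0, max(12.86, 0) = 12.86
Node 0 (S = 105): V_0 = e^(−0.01)·[0.4849·0.0000 + 0.5151·12.8570] = 6.5564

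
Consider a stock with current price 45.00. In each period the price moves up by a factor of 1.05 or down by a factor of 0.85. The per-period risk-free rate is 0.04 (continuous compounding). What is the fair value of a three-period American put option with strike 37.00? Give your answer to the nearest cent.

Risk-neutral probability p = (e^0.04 − 0.85)/(1.05 − 0.85) = 0.1908/0.2000 = 0.9541
Terminal stock prices: S_uuu = 52.09, S_uud = 42.17, S_udd = 34.14, S_ddd = 27.64
Terminal payoffs (K − S): max(-15.09, 0) = 0, max(-5.171, 0) = 0, max(2.862, 0) = 2.862, max(9.364, 0) = 9.364
Node uu (S = 49.61): continuation = e^(−0.04)·[0.9541·0.0000 + 0.0459·0.0000] = 0.0000; exercise value = 0.0000 ≤ continuation, so V_uu = 0.0000
Node ud (S = 40.16): continuation = e^(−0.04)·[0.9541·0.0000 + 0.0459·2.8619] = 0.1263; exercise value = 0.0000 ≤ continuation, so V_ud = 0.1263
Node dd (S = 32.51): continuation = e^(−0.04)·[0.9541·2.8619 + 0.0459·9.3644] = 3.0367; exercise value = 4.4875 > continuation, so V_dd = 4.4875 (exercise)
Node u (S = 47.25): continuation = e^(−0.04)·[0.9541·0.0000 + 0.0459·0.1263] = 0.0056; exercise value = 0.0000 ≤ continuation, so V_u = 0.0056
Node d (S = 38.25): continuation = e^(−0.04)·[0.9541·0.1263 + 0.0459·4.4875] = 0.3139; exercise value = 0.0000 ≤ continuation, so V_d = 0.3139
Node 0 (S = 45): continuation = e^(−0.04)·[0.9541·0.0056 + 0.0459·0.3139] = 0.0190; exercise value = 0.0000 ≤ continuation, so V_0 = 0.0190

0.02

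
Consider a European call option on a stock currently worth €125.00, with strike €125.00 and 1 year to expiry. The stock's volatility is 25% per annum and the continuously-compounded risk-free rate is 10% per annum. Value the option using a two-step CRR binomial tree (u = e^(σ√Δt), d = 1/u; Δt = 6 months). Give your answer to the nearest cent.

CRR parameters: u = e^(σ√Δt) = e^(0.25·√0.5) = 1.1934, d = 1/u = 0.8380
Per-period rate: rΔt = 0.1·0.5 = 0.05, so R = e^0.05 = 1.0513
Risk-neutral probability p = (e^0.05 − 0.8380)/(1.1934 − 0.8380) = 0.2133/0.3554 = 0.6002
Terminal stock prices: S_uu = 178, S_ud = 125, S_dd = 87.77
Terminal payoffs (S − K): max(53.01, 0) = 53.01, max(0, 0) = 0, max(-37.23, 0) = 0
Node u (S = 149.2): V_u = e^(−0.05)·[0.6002·53.0149 + 0.3998·0.0000] = 30.2669
Node d (S = 104.7): V_d = e^(−0.05)·[0.6002·0.0000 + 0.3998·0.0000] = 0.0000
Node 0 (S = 125): V_0 = e^(−0.05)·[0.6002·30.2669 + 0.3998·0.0000] = 17.2798

€17.28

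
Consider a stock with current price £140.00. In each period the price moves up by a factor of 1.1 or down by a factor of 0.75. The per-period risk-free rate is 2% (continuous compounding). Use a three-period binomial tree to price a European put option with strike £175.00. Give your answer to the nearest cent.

£29.72

Risk-neutral probability p = (e^0.02 − 0.75)/(1.1 − 0.75) = 0.2702/0.3500 = 0.7720
Terminal stock prices: S_uuu = 186.3, S_uud = 127.1, S_udd = 86.62, S_ddd = 59.06
Terminal payoffs (K − S): max(-11.34, 0) = 0, max(47.95, 0) = 47.95, max(88.38, 0) = 88.38, max(115.9, 0) = 115.9
Node uu (S = 169.4): V_uu = e^(−0.02)·[0.7720·0.0000 + 0.2280·47.9500] = 10.7159
Node ud (S = 115.5): V_ud = e^(−0.02)·[0.7720·47.9500 + 0.2280·88.3750] = 56.0348
Node dd (S = 78.75): V_dd = e^(−0.02)·[0.7720·88.3750 + 0.2280·115.9375] = 92.7848
Node u (S = 154): V_u = e^(−0.02)·[0.7720·10.7159 + 0.2280·56.0348] = 20.6317
Node d (S = 105): V_d = e^(−0.02)·[0.7720·56.0348 + 0.2280·92.7848] = 63.1382
Node 0 (S = 140): V_0 = e^(−0.02)·[0.7720·20.6317 + 0.2280·63.1382] = 29.7226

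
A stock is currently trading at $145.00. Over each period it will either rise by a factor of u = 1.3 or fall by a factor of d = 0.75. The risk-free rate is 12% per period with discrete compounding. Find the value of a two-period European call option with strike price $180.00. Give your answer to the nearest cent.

$23.47

Risk-neutral probability p = (1 + 0.12 − 0.75)/(1.3 − 0.75) = 0.3700/0.5500 = 0.6727
Terminal stock prices: S_uu = 245.1, S_ud = 141.4, S_dd = 81.56
Terminal payoffs (S − K): max(65.05, 0) = 65.05, max(-38.62, 0) = 0, max(-98.44, 0) = 0
Node u (S = 188.5): V_u = 1/1.12·[0.6727·65.0500 + 0.3273·0.0000] = 39.0722
Node d (S = 108.8): V_d = 1/1.12·[0.6727·0.0000 + 0.3273·0.0000] = 0.0000
Node 0 (S = 145): V_0 = 1/1.12·[0.6727·39.0722 + 0.3273·0.0000] = 23.4687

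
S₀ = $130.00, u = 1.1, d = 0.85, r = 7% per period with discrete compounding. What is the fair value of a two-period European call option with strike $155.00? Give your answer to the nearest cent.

$1.56

Risk-neutral probability p = (1 + 0.07 − 0.85)/(1.1 − 0.85) = 0.2200/0.2500 = 0.8800
Terminal stock prices: S_uu = 157.3, S_ud = 121.5, S_dd = 93.92
Terminal payoffs (S − K): max(2.3, 0) = 2.3, max(-33.45, 0) = 0, max(-61.08, 0) = 0
Node u (S = 143): V_u = 1/1.07·[0.8800·2.3000 + 0.1200·0.0000] = 1.8916
Node d (S = 110.5): V_d = 1/1.07·[0.8800·0.0000 + 0.1200·0.0000] = 0.0000
Node 0 (S = 130): V_0 = 1/1.07·[0.8800·1.8916 + 0.1200·0.0000] = 1.5557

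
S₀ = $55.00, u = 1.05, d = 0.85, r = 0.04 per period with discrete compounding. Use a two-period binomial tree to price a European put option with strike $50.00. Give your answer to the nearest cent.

Risk-neutral probability p = (1 + 0.04 − 0.85)/(1.05 − 0.85) = 0.1900/0.2000 = 0.9500
Terminal stock prices: S_uu = 60.64, S_ud = 49.09, S_dd = 39.74
Terminal payoffs (K − S): max(-10.64, 0) = 0, max(0.9125, 0) = 0.9125, max(10.26, 0) = 10.26
Node u (S = 57.75): V_u = 1/1.04·[0.9500·0.0000 + 0.0500·0.9125] = 0.0439
Node d (S = 46.75): V_d = 1/1.04·[0.9500·0.9125 + 0.0500·10.2625] = 1.3269
Node 0 (S = 55): V_0 = 1/1.04·[0.9500·0.0439 + 0.0500·1.3269] = 0.1039

$0.10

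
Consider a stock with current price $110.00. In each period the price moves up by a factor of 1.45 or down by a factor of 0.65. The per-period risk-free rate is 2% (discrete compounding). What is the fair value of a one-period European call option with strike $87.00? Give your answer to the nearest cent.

Risk-neutral probability p = (1 + 0.02 − 0.65)/(1.45 − 0.65) = 0.3700/0.8000 = 0.4625
Terminal stock prices: S_u = 159.5, S_d = 71.5
Terminal payoffs (S − K): max(72.5, 0) = 72.5, max(-15.5, 0) = 0
Node 0 (S = 110): V_0 = 1/1.02·[0.4625·72.5000 + 0.5375·0.0000] = 32.8738

$32.87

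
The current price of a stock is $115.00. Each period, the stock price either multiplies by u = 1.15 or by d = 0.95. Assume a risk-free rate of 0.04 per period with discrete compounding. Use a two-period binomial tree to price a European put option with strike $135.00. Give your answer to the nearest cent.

Risk-neutral probability p = (1 + 0.04 − 0.95)/(1.15 − 0.95) = 0.0900/0.2000 = 0.4500
Terminal stock prices: S_uu = 152.1, S_ud = 125.6, S_dd = 103.8
Terminal payoffs (K − S): max(-17.09, 0) = 0, max(9.363, 0) = 9.363, max(31.21, 0) = 31.21
Node u (S = 132.2): V_u = 1/1.04·[0.4500·0.0000 + 0.5500·9.3625] = 4.9513
Node d (S = 109.2): V_d = 1/1.04·[0.4500·9.3625 + 0.5500·31.2125] = 20.5577
Node 0 (S = 115): V_0 = 1/1.04·[0.4500·4.9513 + 0.5500·20.5577] = 13.0143

$13.01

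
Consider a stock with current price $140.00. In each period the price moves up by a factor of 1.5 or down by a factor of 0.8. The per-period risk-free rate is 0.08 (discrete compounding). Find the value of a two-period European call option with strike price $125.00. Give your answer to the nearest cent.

Risk-neutral probability p = (1 + 0.08 − 0.8)/(1.5 − 0.8) = 0.2800/0.7000 = 0.4000
Terminal stock prices: S_uu = 315, S_ud = 168, S_dd = 89.6
Terminal payoffs (S − K): max(190, 0) = 190, max(43, 0) = 43, max(-35.4, 0) = 0
Node u (S = 210): V_u = 1/1.08·[0.4000·190.0000 + 0.6000·43.0000] = 94.2593
Node d (S = 112): V_d = 1/1.08·[0.4000·43.0000 + 0.6000·0.0000] = 15.9259
Node 0 (S = 140): V_0 = 1/1.08·[0.4000·94.2593 + 0.6000·15.9259] = 43.7586

$43.76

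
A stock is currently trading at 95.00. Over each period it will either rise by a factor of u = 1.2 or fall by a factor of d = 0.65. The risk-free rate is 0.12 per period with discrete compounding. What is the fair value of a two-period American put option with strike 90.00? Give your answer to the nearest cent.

Risk-neutral probability p = (1 + 0.12 − 0.65)/(1.2 − 0.65) = 0.4700/0.5500 = 0.8545
Terminal stock prices: S_uu = 136.8, S_ud = 74.1, S_dd = 40.14
Terminal payoffs (K − S): max(-46.8, 0) = 0, max(15.9, 0) = 15.9, max(49.86, 0) = 49.86
Node u (S = 114): continuation = 1/1.12·[0.8545·0.0000 + 0.1455·15.9000] = 2.0649; exercise value = 0.0000 ≤ continuation, so V_u = 2.0649
Node d (S = 61.75): continuation = 1/1.12·[0.8545·15.9000 + 0.1455·49.8625] = 18.6071; exercise value = 28.2500 > continuation, so V_d = 28.2500 (exercise)
Node 0 (S = 95): continuation = 1/1.12·[0.8545·2.0649 + 0.1455·28.2500] = 5.2443; exercise value = 0.0000 ≤ continuation, so V_0 = 5.2443

5.24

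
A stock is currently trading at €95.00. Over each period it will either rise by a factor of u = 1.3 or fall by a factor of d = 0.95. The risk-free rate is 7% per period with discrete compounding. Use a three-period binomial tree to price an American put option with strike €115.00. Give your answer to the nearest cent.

Risk-neutral probability p = (1 + 0.07 − 0.95)/(1.3 − 0.95) = 0.1200/0.3500 = 0.3429
Terminal stock prices: S_uuu = 208.7, S_uud = 152.5, S_udd = 111.5, S_ddd = 81.45
Terminal payoffs (K − S): max(-93.72, 0) = 0, max(-37.52, 0) = 0, max(3.541, 0) = 3.541, max(33.55, 0) = 33.55
Node uu (S = 160.6): continuation = 1/1.07·[0.3429·0.0000 + 0.6571·0.0000] = 0.0000; exercise value = 0.0000 ≤ continuation, so V_uu = 0.0000
Node ud (S = 117.3): continuation = 1/1.07·[0.3429·0.0000 + 0.6571·3.5413] = 2.1749; exercise value = 0.0000 ≤ continuation, so V_ud = 2.1749
Node dd (S = 85.74): continuation = 1/1.07·[0.3429·3.5413 + 0.6571·33.5494] = 21.7391; exercise value = 29.2625 > continuation, so V_dd = 29.2625 (exercise)
Node u (S = 123.5): continuation = 1/1.07·[0.3429·0.0000 + 0.6571·2.1749] = 1.3357; exercise value = 0.0000 ≤ continuation, so V_u = 1.3357
Node d (S = 90.25): continuation = 1/1.07·[0.3429·2.1749 + 0.6571·29.2625] = 18.6685; exercise value = 24.7500 > continuation, so V_d = 24.7500 (exercise)
Node 0 (S = 95): continuation = 1/1.07·[0.3429·1.3357 + 0.6571·24.7500] = 15.6283; exercise value = 20.0000 > continuation, so V_0 = 20.0000 (exercise)

€20.00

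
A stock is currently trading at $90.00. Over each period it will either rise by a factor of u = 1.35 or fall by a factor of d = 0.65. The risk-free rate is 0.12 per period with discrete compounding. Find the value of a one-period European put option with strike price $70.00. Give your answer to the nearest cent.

$3.37

Risk-neutral probability p = (1 + 0.12 − 0.65)/(1.35 − 0.65) = 0.4700/0.7000 = 0.6714
Terminal stock prices: S_u = 121.5, S_d = 58.5
Terminal payoffs (K − S): max(-51.5, 0) = 0, max(11.5, 0) = 11.5
Node 0 (S = 90): V_0 = 1/1.12·[0.6714·0.0000 + 0.3286·11.5000] = 3.3737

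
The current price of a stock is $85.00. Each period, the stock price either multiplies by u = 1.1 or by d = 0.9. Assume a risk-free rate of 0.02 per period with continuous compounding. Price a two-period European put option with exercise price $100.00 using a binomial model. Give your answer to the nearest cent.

$12.07

Risk-neutral probability p = (e^0.02 − 0.9)/(1.1 − 0.9) = 0.1202/0.2000 = 0.6010
Terminal stock prices: S_uu = 102.9, S_ud = 84.15, S_dd = 68.85
Terminal payoffs (K − S): max(-2.85, 0) = 0, max(15.85, 0) = 15.85, max(31.15, 0) = 31.15
Node u (S = 93.5): V_u = e^(−0.02)·[0.6010·0.0000 + 0.3990·15.8500] = 6.1988
Node d (S = 76.5): V_d = e^(−0.02)·[0.6010·15.8500 + 0.3990·31.1500] = 21.5199
Node 0 (S = 85): V_0 = e^(−0.02)·[0.6010·6.1988 + 0.3990·21.5199] = 12.0680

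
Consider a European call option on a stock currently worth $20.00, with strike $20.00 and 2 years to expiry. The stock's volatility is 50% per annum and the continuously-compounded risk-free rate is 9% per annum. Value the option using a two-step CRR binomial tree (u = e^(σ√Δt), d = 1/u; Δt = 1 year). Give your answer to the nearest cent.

$6.28

CRR parameters: u = e^(σ√Δt) = e^(0.5·√1) = 1.6487, d = 1/u = 0.6065
Per-period rate: rΔt = 0.09·1 = 0.09, so R = e^0.09 = 1.0942
Risk-neutral probability p = (e^0.09 − 0.6065)/(1.6487 − 0.6065) = 0.4876/1.0422 = 0.4679
Terminal stock prices: S_uu = 54.37, S_ud = 20, S_dd = 7.358
Terminal payoffs (S − K): max(34.37, 0) = 34.37, max(0, 0) = 0, max(-12.64, 0) = 0
Node u (S = 32.97): V_u = e^(−0.09)·[0.4679·34.3656 + 0.5321·0.0000] = 14.6958
Node d (S = 12.13): V_d = e^(−0.09)·[0.4679·0.0000 + 0.5321·0.0000] = 0.0000
Node 0 (S = 20): V_0 = e^(−0.09)·[0.4679·14.6958 + 0.5321·0.0000] = 6.2844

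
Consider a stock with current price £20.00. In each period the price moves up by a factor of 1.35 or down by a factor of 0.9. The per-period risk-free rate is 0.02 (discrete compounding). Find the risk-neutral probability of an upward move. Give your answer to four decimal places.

Risk-neutral probability p = (1 + 0.02 − 0.9)/(1.35 − 0.9) = 0.1200/0.4500 = 0.2667

p = 0.2667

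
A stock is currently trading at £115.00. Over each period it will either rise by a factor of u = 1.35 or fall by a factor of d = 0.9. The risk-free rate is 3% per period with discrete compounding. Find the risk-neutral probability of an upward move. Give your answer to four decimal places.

p = 0.2889

Risk-neutral probability p = (1 + 0.03 − 0.9)/(1.35 − 0.9) = 0.1300/0.4500 = 0.2889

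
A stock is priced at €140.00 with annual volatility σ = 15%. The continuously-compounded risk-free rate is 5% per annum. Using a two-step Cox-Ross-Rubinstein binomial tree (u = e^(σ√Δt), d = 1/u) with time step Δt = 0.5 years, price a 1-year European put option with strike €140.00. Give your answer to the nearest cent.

CRR parameters: u = e^(σ√Δt) = e^(0.15·√0.5) = 1.1119, d = 1/u = 0.8994
Per-period rate: rΔt = 0.05·0.5 = 0.025, so R = e^0.025 = 1.0253
Risk-neutral probability p = (e^0.025 − 0.8994)/(1.1119 − 0.8994) = 0.1259/0.2125 = 0.5926
Terminal stock prices: S_uu = 173.1, S_ud = 140, S_dd = 113.2
Terminal payoffs (K − S): max(-33.08, 0) = 0, max(0, 0) = 0, max(26.76, 0) = 26.76
Node u (S = 155.7): V_u = e^(−0.025)·[0.5926·0.0000 + 0.4074·0.0000] = 0.0000
Node d (S = 125.9): V_d = e^(−0.025)·[0.5926·0.0000 + 0.4074·26.7599] = 10.6322
Node 0 (S = 140): V_0 = e^(−0.025)·[0.5926·0.0000 + 0.4074·10.6322] = 4.2244

€4.22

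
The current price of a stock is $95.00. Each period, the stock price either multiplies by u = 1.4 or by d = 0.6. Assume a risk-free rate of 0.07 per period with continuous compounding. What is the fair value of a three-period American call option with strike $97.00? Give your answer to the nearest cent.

$32.45

Risk-neutral probability p = (e^0.07 − 0.6)/(1.4 − 0.6) = 0.4725/0.8000 = 0.5906
Terminal stock prices: S_uuu = 260.7, S_uud = 111.7, S_udd = 47.88, S_ddd = 20.52
Terminal payoffs (S − K): max(163.7, 0) = 163.7, max(14.72, 0) = 14.72, max(-49.12, 0) = 0, max(-76.48, 0) = 0
Node uu (S = 186.2): continuation = e^(−0.07)·[0.5906·163.6800 + 0.4094·14.7200] = 95.7578; exercise value = 89.2000 ≤ continuation, so V_uu = 95.7578
Node ud (S = 79.8): continuation = e^(−0.07)·[0.5906·14.7200 + 0.4094·0.0000] = 8.1064; exercise value = 0.0000 ≤ continuation, so V_ud = 8.1064
Node dd (S = 34.2): continuation = e^(−0.07)·[0.5906·0.0000 + 0.4094·0.0000] = 0.0000; exercise value = 0.0000 ≤ continuation, so V_dd = 0.0000
Node u (S = 133): continuation = e^(−0.07)·[0.5906·95.7578 + 0.4094·8.1064] = 55.8284; exercise value = 36.0000 ≤ continuation, so V_u = 55.8284
Node d (S = 57): continuation = e^(−0.07)·[0.5906·8.1064 + 0.4094·0.0000] = 4.4642; exercise value = 0.0000 ≤ continuation, so V_d = 4.4642
Node 0 (S = 95): continuation = e^(−0.07)·[0.5906·55.8284 + 0.4094·4.4642] = 32.4489; exercise value = 0.0000 ≤ continuation, so V_0 = 32.4489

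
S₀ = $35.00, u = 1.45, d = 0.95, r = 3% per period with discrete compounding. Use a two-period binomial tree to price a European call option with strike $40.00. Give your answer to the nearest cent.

$2.89

Risk-neutral probability p = (1 + 0.03 − 0.95)/(1.45 − 0.95) = 0.0800/0.5000 = 0.1600
Terminal stock prices: S_uu = 73.59, S_ud = 48.21, S_dd = 31.59
Terminal payoffs (S − K): max(33.59, 0) = 33.59, max(8.212, 0) = 8.212, max(-8.413, 0) = 0
Node u (S = 50.75): V_u = 1/1.03·[0.1600·33.5875 + 0.8400·8.2125] = 11.9150
Node d (S = 33.25): V_d = 1/1.03·[0.1600·8.2125 + 0.8400·0.0000] = 1.2757
Node 0 (S = 35): V_0 = 1/1.03·[0.1600·11.9150 + 0.8400·1.2757] = 2.8913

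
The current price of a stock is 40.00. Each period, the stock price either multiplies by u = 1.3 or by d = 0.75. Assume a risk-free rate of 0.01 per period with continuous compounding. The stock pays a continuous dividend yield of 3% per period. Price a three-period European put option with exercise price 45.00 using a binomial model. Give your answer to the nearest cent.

11.85

Per-period risk-free factor R = e^0.01 = 1.0101; dividend-adjusted growth = e^(0.01−0.03) = 0.9802.
Risk-neutral probability p = (0.9802 − 0.75)/(1.3 − 0.75) = 0.2302/0.5500 = 0.4185
Terminal stock prices: S_uuu = 87.88, S_uud = 50.7, S_udd = 29.25, S_ddd = 16.88
Terminal payoffs (K − S): max(-42.88, 0) = 0, max(-5.7, 0) = 0, max(15.75, 0) = 15.75, max(28.12, 0) = 28.12
Node uu (S = 67.6): V_uu = e^(−0.01)·[0.4185·0.0000 + 0.5815·0.0000] = 0.0000
Node ud (S = 39): V_ud = e^(−0.01)·[0.4185·0.0000 + 0.5815·15.7500] = 9.0668
Node dd (S = 22.5): V_dd = e^(−0.01)·[0.4185·15.7500 + 0.5815·28.1250] = 22.7172
Node u (S = 52): V_u = e^(−0.01)·[0.4185·0.0000 + 0.5815·9.0668] = 5.2195
Node d (S = 30): V_d = e^(−0.01)·[0.4185·9.0668 + 0.5815·22.7172] = 16.8347
Node 0 (S = 40): V_0 = e^(−0.01)·[0.4185·5.2195 + 0.5815·16.8347] = 11.8541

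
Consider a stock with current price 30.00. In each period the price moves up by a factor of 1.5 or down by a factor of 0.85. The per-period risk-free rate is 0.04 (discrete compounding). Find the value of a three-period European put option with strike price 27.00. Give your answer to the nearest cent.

Risk-neutral probability p = (1 + 0.04 − 0.85)/(1.5 − 0.85) = 0.1900/0.6500 = 0.2923
Terminal stock prices: S_uuu = 101.2, S_uud = 57.38, S_udd = 32.51, S_ddd = 18.42
Terminal payoffs (K − S): max(-74.25, 0) = 0, max(-30.38, 0) = 0, max(-5.512, 0) = 0, max(8.576, 0) = 8.576
Node uu (S = 67.5): V_uu = 1/1.04·[0.2923·0.0000 + 0.7077·0.0000] = 0.0000
Node ud (S = 38.25): V_ud = 1/1.04·[0.2923·0.0000 + 0.7077·0.0000] = 0.0000
Node dd (S = 21.67): V_dd = 1/1.04·[0.2923·0.0000 + 0.7077·8.5763] = 5.8359
Node u (S = 45): V_u = 1/1.04·[0.2923·0.0000 + 0.7077·0.0000] = 0.0000
Node d (S = 25.5): V_d = 1/1.04·[0.2923·0.0000 + 0.7077·5.8359] = 3.9712
Node 0 (S = 30): V_0 = 1/1.04·[0.2923·0.0000 + 0.7077·3.9712] = 2.7023

2.70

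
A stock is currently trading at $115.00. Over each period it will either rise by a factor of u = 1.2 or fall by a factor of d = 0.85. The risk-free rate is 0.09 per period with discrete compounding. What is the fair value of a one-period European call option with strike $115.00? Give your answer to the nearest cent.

Risk-neutral probability p = (1 + 0.09 − 0.85)/(1.2 − 0.85) = 0.2400/0.3500 = 0.6857
Terminal stock prices: S_u = 138, S_d = 97.75
Terminal payoffs (S − K): max(23, 0) = 23, max(-17.25, 0) = 0
Node 0 (S = 115): V_0 = 1/1.09·[0.6857·23.0000 + 0.3143·0.0000] = 14.4692

$14.47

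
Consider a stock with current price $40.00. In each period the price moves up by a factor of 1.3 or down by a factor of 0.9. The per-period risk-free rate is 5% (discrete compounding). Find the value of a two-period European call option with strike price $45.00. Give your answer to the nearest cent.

$3.65

Risk-neutral probability p = (1 + 0.05 − 0.9)/(1.3 − 0.9) = 0.1500/0.4000 = 0.3750
Terminal stock prices: S_uu = 67.6, S_ud = 46.8, S_dd = 32.4
Terminal payoffs (S − K): max(22.6, 0) = 22.6, max(1.8, 0) = 1.8, max(-12.6, 0) = 0
Node u (S = 52): V_u = 1/1.05·[0.3750·22.6000 + 0.6250·1.8000] = 9.1429
Node d (S = 36): V_d = 1/1.05·[0.3750·1.8000 + 0.6250·0.0000] = 0.6429
Node 0 (S = 40): V_0 = 1/1.05·[0.3750·9.1429 + 0.6250·0.6429] = 3.6480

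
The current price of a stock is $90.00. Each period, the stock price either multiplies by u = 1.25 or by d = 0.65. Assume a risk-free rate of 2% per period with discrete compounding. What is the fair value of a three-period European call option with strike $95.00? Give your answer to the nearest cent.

Risk-neutral probability p = (1 + 0.02 − 0.65)/(1.25 − 0.65) = 0.3700/0.6000 = 0.6167
Terminal stock prices: S_uuu = 175.8, S_uud = 91.41, S_udd = 47.53, S_ddd = 24.72
Terminal payoffs (S − K): max(80.78, 0) = 80.78, max(-3.594, 0) = 0, max(-47.47, 0) = 0, max(-70.28, 0) = 0
Node uu (S = 140.6): V_uu = 1/1.02·[0.6167·80.7812 + 0.3833·0.0000] = 48.8383
Node ud (S = 73.12): V_ud = 1/1.02·[0.6167·0.0000 + 0.3833·0.0000] = 0.0000
Node dd (S = 38.03): V_dd = 1/1.02·[0.6167·0.0000 + 0.3833·0.0000] = 0.0000
Node u (S = 112.5): V_u = 1/1.02·[0.6167·48.8383 + 0.3833·0.0000] = 29.5264
Node d (S = 58.5): V_d = 1/1.02·[0.6167·0.0000 + 0.3833·0.0000] = 0.0000
Node 0 (S = 90): V_0 = 1/1.02·[0.6167·29.5264 + 0.3833·0.0000] = 17.8510

$17.85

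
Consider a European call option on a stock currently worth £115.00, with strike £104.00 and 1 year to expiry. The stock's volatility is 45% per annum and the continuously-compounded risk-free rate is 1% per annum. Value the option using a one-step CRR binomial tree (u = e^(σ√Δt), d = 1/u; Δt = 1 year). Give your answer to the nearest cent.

£30.25

CRR parameters: u = e^(σ√Δt) = e^(0.45·√1) = 1.5683, d = 1/u = 0.6376
Per-period rate: rΔt = 0.01·1 = 0.01, so R = e^0.01 = 1.0101
Risk-neutral probability p = (e^0.01 − 0.6376)/(1.5683 − 0.6376) = 0.3724/0.9307 = 0.4002
Terminal stock prices: S_u = 180.4, S_d = 73.33
Terminal payoffs (S − K): max(76.36, 0) = 76.36, max(-30.67, 0) = 0
Node 0 (S = 115): V_0 = e^(−0.01)·[0.4002·76.3559 + 0.5998·0.0000] = 30.2505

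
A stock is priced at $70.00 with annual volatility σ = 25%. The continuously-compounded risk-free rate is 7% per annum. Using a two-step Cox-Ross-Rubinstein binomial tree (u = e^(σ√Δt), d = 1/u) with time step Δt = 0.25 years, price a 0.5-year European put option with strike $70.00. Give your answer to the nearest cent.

$3.17

CRR parameters: u = e^(σ√Δt) = e^(0.25·√0.25) = 1.1331, d = 1/u = 0.8825
Per-period rate: rΔt = 0.07·0.25 = 0.0175, so R = e^0.0175 = 1.0177
Risk-neutral probability p = (e^0.0175 − 0.8825)/(1.1331 − 0.8825) = 0.1352/0.2507 = 0.5392
Terminal stock prices: S_uu = 89.88, S_ud = 70, S_dd = 54.52
Terminal payoffs (K − S): max(-19.88, 0) = 0, max(0, 0) = 0, max(15.48, 0) = 15.48
Node u (S = 79.32): V_u = e^(−0.0175)·[0.5392·0.0000 + 0.4608·0.0000] = 0.0000
Node d (S = 61.77): V_d = e^(−0.0175)·[0.5392·0.0000 + 0.4608·15.4839] = 7.0109
Node 0 (S = 70): V_0 = e^(−0.0175)·[0.5392·0.0000 + 0.4608·7.0109] = 3.1744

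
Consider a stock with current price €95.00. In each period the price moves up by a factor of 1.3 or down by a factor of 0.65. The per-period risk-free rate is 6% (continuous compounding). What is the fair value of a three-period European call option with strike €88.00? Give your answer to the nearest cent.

Risk-neutral probability p = (e^0.06 − 0.65)/(1.3 − 0.65) = 0.4118/0.6500 = 0.6336
Terminal stock prices: S_uuu = 208.7, S_uud = 104.4, S_udd = 52.18, S_ddd = 26.09
Terminal payoffs (S − K): max(120.7, 0) = 120.7, max(16.36, 0) = 16.36, max(-35.82, 0) = 0, max(-61.91, 0) = 0
Node uu (S = 160.6): V_uu = e^(−0.06)·[0.6336·120.7150 + 0.3664·16.3575] = 77.6747
Node ud (S = 80.28): V_ud = e^(−0.06)·[0.6336·16.3575 + 0.3664·0.0000] = 9.7605
Node dd (S = 40.14): V_dd = e^(−0.06)·[0.6336·0.0000 + 0.3664·0.0000] = 0.0000
Node u (S = 123.5): V_u = e^(−0.06)·[0.6336·77.6747 + 0.3664·9.7605] = 49.7163
Node d (S = 61.75): V_d = e^(−0.06)·[0.6336·9.7605 + 0.3664·0.0000] = 5.8240
Node 0 (S = 95): V_0 = e^(−0.06)·[0.6336·49.7163 + 0.3664·5.8240] = 31.6753

€31.68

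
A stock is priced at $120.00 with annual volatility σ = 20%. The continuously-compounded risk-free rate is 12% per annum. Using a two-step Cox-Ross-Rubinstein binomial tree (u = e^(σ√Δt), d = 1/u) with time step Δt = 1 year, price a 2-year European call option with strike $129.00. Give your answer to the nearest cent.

$23.13

CRR parameters: u = e^(σ√Δt) = e^(0.2·√1) = 1.2214, d = 1/u = 0.8187
Per-period rate: rΔt = 0.12·1 = 0.12, so R = e^0.12 = 1.1275
Risk-neutral probability p = (e^0.12 − 0.8187)/(1.2214 − 0.8187) = 0.3088/0.4027 = 0.7668
Terminal stock prices: S_uu = 179, S_ud = 120, S_dd = 80.44
Terminal payoffs (S − K): max(50.02, 0) = 50.02, max(-9, 0) = 0, max(-48.56, 0) = 0
Node u (S = 146.6): V_u = e^(−0.12)·[0.7668·50.0190 + 0.2332·0.0000] = 34.0171
Node d (S = 98.25): V_d = e^(−0.12)·[0.7668·0.0000 + 0.2332·0.0000] = 0.0000
Node 0 (S = 120): V_0 = e^(−0.12)·[0.7668·34.0171 + 0.2332·0.0000] = 23.1345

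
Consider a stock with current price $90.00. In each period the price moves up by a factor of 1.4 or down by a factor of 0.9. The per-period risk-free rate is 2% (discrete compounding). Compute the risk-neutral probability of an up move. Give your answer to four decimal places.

p = 0.2400

Risk-neutral probability p = (1 + 0.02 − 0.9)/(1.4 − 0.9) = 0.1200/0.5000 = 0.2400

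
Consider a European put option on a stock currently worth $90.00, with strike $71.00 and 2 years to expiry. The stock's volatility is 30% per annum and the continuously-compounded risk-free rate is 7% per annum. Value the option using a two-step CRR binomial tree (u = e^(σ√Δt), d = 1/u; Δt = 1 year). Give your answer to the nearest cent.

$3.90

CRR parameters: u = e^(σ√Δt) = e^(0.3·√1) = 1.3499, d = 1/u = 0.7408
Per-period rate: rΔt = 0.07·1 = 0.07, so R = e^0.07 = 1.0725
Risk-neutral probability p = (e^0.07 − 0.7408)/(1.3499 − 0.7408) = 0.3317/0.6090 = 0.5446
Terminal stock prices: S_uu = 164, S_ud = 90, S_dd = 49.39
Terminal payoffs (K − S): max(-92.99, 0) = 0, max(-19, 0) = 0, max(21.61, 0) = 21.61
Node u (S = 121.5): V_u = e^(−0.07)·[0.5446·0.0000 + 0.4554·0.0000] = 0.0000
Node d (S = 66.67): V_d = e^(−0.07)·[0.5446·0.0000 + 0.4554·21.6070] = 9.1744
Node 0 (S = 90): V_0 = e^(−0.07)·[0.5446·0.0000 + 0.4554·9.1744] = 3.8955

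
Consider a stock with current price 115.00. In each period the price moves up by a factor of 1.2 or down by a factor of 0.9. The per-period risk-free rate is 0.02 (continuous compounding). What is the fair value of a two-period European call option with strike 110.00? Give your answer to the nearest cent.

15.13

Risk-neutral probability p = (e^0.02 − 0.9)/(1.2 − 0.9) = 0.1202/0.3000 = 0.4007
Terminal stock prices: S_uu = 165.6, S_ud = 124.2, S_dd = 93.15
Terminal payoffs (S − K): max(55.6, 0) = 55.6, max(14.2, 0) = 14.2, max(-16.85, 0) = 0
Node u (S = 138): V_u = e^(−0.02)·[0.4007·55.6000 + 0.5993·14.2000] = 30.1781
Node d (S = 103.5): V_d = e^(−0.02)·[0.4007·14.2000 + 0.5993·0.0000] = 5.5769
Node 0 (S = 115): V_0 = e^(−0.02)·[0.4007·30.1781 + 0.5993·5.5769] = 15.1283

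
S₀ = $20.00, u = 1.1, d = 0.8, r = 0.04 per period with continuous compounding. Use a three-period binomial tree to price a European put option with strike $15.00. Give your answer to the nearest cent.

$0.11

Risk-neutral probability p = (e^0.04 − 0.8)/(1.1 − 0.8) = 0.2408/0.3000 = 0.8027
Terminal stock prices: S_uuu = 26.62, S_uud = 19.36, S_udd = 14.08, S_ddd = 10.24
Terminal payoffs (K − S): max(-11.62, 0) = 0, max(-4.36, 0) = 0, max(0.92, 0) = 0.92, max(4.76, 0) = 4.76
Node uu (S = 24.2): V_uu = e^(−0.04)·[0.8027·0.0000 + 0.1973·0.0000] = 0.0000
Node ud (S = 17.6): V_ud = e^(−0.04)·[0.8027·0.0000 + 0.1973·0.9200] = 0.1744
Node dd (S = 12.8): V_dd = e^(−0.04)·[0.8027·0.9200 + 0.1973·4.7600] = 1.6118
Node u (S = 22): V_u = e^(−0.04)·[0.8027·0.0000 + 0.1973·0.1744] = 0.0331
Node d (S = 16): V_d = e^(−0.04)·[0.8027·0.1744 + 0.1973·1.6118] = 0.4400
Node 0 (S = 20): V_0 = e^(−0.04)·[0.8027·0.0331 + 0.1973·0.4400] = 0.1089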